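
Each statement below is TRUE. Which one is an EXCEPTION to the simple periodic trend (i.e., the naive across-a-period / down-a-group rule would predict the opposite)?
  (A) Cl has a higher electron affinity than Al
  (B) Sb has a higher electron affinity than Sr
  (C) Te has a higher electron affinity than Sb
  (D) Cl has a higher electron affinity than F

The general trend: electron affinity increases across a period and decreases down a group.
(A) Cl (period 3, group 17) vs Al (period 3, group 13): the stated order agrees with the simple trend.
(B) Sb (period 5, group 15) vs Sr (period 5, group 2): the stated order agrees with the simple trend.
(C) Te (period 5, group 16) vs Sb (period 5, group 15): the stated order agrees with the simple trend.
(D) Cl (period 3, group 17) vs F (period 2, group 17): the stated order contradicts the simple trend.
The exception is (D): F's small 2p subshell makes the incoming electron feel strong e⁻–e⁻ repulsion, so Cl actually releases more energy on gaining an electron.

(D)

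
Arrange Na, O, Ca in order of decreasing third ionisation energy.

Na > O > Ca

IE_3 is the cost of taking one more electron from the +2 cation: Na²⁺ is already 1 electron into the core; O²⁺ still has 4 valence electrons; Ca²⁺ is the bare [Ar] core.
Usually core removal costs more than valence removal, but here the competition is close: a tightly held n=2 valence electron can cost more to remove than an n=3 core electron, so the actual values have to decide it.
Tabulated IE_3 (kJ/mol): Na 6910, O 5300, Ca 4912.
Overall IE_3 order: Ca < O < Na.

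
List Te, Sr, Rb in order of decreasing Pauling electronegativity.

Electronegativity increases across a period and decreases down a group, tracking effective nuclear charge and atomic size.
All lie in period 5, so electronegativity increases left to right.
So from highest to lowest: Te > Sr > Rb.

Te > Sr > Rb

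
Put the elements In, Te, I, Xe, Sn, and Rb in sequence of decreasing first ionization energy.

Xe > I > Te > Sn > In > Rb

Rb is in period 5, group 1; In is in period 5, group 13; Sn is in period 5, group 14; Te is in period 5, group 16; I is in period 5, group 17; Xe is in period 5, group 18.
Removing the outermost electron gets harder across a period and easier down a group.
All lie in period 5, so first ionization energy increases left to right.
So from highest to lowest: Xe > I > Te > Sn > In > Rb.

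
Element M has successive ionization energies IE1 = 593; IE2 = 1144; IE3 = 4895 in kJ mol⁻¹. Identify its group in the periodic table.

Look for the largest jump between consecutive ionization energies: IE3/IE2 ≈ 4.3, far larger than any earlier ratio.
That jump marks the point where a core electron is being removed. So the atom has 2 valence electrons.
A main-group element with 2 valence electrons is in group 2.

Group 2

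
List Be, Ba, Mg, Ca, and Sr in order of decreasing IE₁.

Be is in period 2, group 2; Mg is in period 3, group 2; Ca is in period 4, group 2; Sr is in period 5, group 2; Ba is in period 6, group 2.
IE₁ increases left→right with effective nuclear charge and decreases top→bottom as the valence shell moves farther out.
All are in group 2, so first ionization energy increases up the group.
So from highest to lowest: Be > Mg > Ca > Sr > Ba.

Be > Mg > Ca > Sr > Ba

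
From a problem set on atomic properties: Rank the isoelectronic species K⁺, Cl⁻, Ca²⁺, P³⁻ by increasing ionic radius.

Ca²⁺ < K⁺ < Cl⁻ < P³⁻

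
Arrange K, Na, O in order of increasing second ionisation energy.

After 1 electron has been removed, what remains? K⁺ is the bare [Ar] core; Na⁺ is the bare [Ne] core; O⁺ still has 5 valence electrons.
Usually core removal costs more than valence removal, but here the competition is close: a tightly held n=2 valence electron can cost more to remove than an n=3 core electron, so the actual values have to decide it.
Tabulated IE_2 (kJ/mol): K 3052, Na 4562, O 3388.
Hence IE_2: K < O < Na.

K < O < Na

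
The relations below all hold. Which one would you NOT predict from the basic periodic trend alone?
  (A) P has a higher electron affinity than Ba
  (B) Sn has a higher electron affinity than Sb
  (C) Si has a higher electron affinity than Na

The general trend: electron affinity increases across a period and decreases down a group.
(A) P (period 3, group 15) vs Ba (period 6, group 2): the stated order agrees with the simple trend.
(B) Sn (period 5, group 14) vs Sb (period 5, group 15): the stated order contradicts the simple trend.
(C) Si (period 3, group 14) vs Na (period 3, group 1): the stated order agrees with the simple trend.
The exception is (B): adding an electron to Sb's half-filled 5p³ is unfavourable, so Sn has the more exothermic EA.

(B)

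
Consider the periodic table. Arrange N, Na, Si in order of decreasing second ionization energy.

Na > N > Si

Consider each +1 ion: N⁺ still has 4 valence electrons; Na⁺ is the bare [Ne] core; Si⁺ still has 3 valence electrons.
Core electrons are held far more tightly than valence electrons, so Na tops the IE_2 order.
Valence configurations: N⁺ [He]2s²2p², Si⁺ [Ne]3s²3p¹.
The numbers (kJ/mol): N 2856, Na 4562, Si 1577.
So the second ionization energies run Si < N < Na.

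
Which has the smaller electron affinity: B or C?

B

B is in period 2, group 13; C is in period 2, group 14.
Atoms with high Z_eff and room in the valence shell (especially the halogens) have the most exothermic electron affinities.
All lie in period 2, so electron affinity increases left to right.
So B has the smaller electron affinity (B < C).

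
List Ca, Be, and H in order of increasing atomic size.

H < Be < Ca

H is in period 1, group 1; Be is in period 2, group 2; Ca is in period 4, group 2.
Atomic radius shrinks across a period as nuclear charge pulls the same shell inward, and grows down a group as new shells are added.
Here both period and group differ, so the two effects have to be weighed against each other.
Be > H: the two effects oppose for this pair; the down-group effect wins (102 vs 32 pm).
Ca > Be: they share group 2; the group trend gives Ca the larger value.
For reference (pm): H 32, Be 102, Ca 171.
So from smallest to largest: H < Be < Ca.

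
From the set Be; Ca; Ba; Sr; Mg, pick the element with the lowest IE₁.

Be is in period 2, group 2; Mg is in period 3, group 2; Ca is in period 4, group 2; Sr is in period 5, group 2; Ba is in period 6, group 2.
Removing the outermost electron gets harder across a period and easier down a group.
All are in group 2, so first ionization energy increases up the group.
The lowest IE₁ among these belongs to Ba.

Ba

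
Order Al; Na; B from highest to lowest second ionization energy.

Na > B > Al

Consider each +1 ion: Al⁺ still has 2 valence electrons; Na⁺ is the bare [Ne] core; B⁺ still has 2 valence electrons.
Pulling an electron out of a noble-gas core costs far more than removing a remaining valence electron, so Na sits at the high end of IE_2.
Valence configurations: Al⁺ [Ne]3s², B⁺ [He]2s².
Approximate IE_2 values (kJ/mol): Al 1817, Na 4562, B 2427.
Putting it together, IE_2: Al < B < Na.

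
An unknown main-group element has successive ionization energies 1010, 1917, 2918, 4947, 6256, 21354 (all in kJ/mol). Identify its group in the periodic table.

Group 15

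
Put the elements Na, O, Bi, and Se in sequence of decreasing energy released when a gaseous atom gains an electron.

Se > O > Bi > Na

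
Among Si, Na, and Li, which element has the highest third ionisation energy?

Li

Consider each +2 ion: Si²⁺ still has 2 valence electrons; Na²⁺ is already 1 electron into the core; Li²⁺ is already 1 electron into the core.
Breaking into a closed-shell core is much more expensive than removing a leftover valence electron — Na and Li have the largest IE_3 here.
Tabulated IE_3 (kJ/mol): Si 3232, Na 6910, Li 11815.
Putting it together, IE_3: Si < Na < Li.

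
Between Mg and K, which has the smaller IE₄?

IE_4 is the cost of taking one more electron from the +3 cation: Mg³⁺ is already 1 electron into the core; K³⁺ is already 2 electrons into the core.
All of these are removing an electron from a noble-gas core or deeper; the smaller core (lower principal quantum number) is held far more tightly, and within a period the higher nuclear charge binds the same core more tightly.
The numbers (kJ/mol): Mg 10543, K 5877.
Putting it together, IE_4: K < Mg.

K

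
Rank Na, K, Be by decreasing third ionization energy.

IE_3 is the cost of taking one more electron from the +2 cation: Na²⁺ is already 1 electron into the core; K²⁺ is already 1 electron into the core; Be²⁺ is the bare [He] core.
All of these are removing an electron from a noble-gas core or deeper; the smaller core (lower principal quantum number) is held far more tightly, and within a period the higher nuclear charge binds the same core more tightly.
Tabulated IE_3 (kJ/mol): Na 6910, K 4420, Be 14849.
So the third ionization energies run K < Na < Be.

Be, Na, K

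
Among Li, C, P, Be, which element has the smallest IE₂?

IE_2 is the cost of taking one more electron from the +1 cation: Li⁺ is the bare [He] core; C⁺ still has 3 valence electrons; P⁺ still has 4 valence electrons; Be⁺ still has 1 valence electron.
Pulling an electron out of a noble-gas core costs far more than removing a remaining valence electron, so Li sits at the high end of IE_2.
Valence configurations: C⁺ [He]2s²2p¹, P⁺ [Ne]3s²3p², Be⁺ [He]2s¹.
The numbers (kJ/mol): Li 7298, C 2353, P 1907, Be 1757.
So the second ionization energies run Be < P < C < Li.

Be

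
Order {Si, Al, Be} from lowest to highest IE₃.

IE_3 is the cost of taking one more electron from the +2 cation: Si²⁺ still has 2 valence electrons; Al²⁺ still has 1 valence electron; Be²⁺ is the bare [He] core.
Core electrons are held far more tightly than valence electrons, so Be tops the IE_3 order.
Valence configurations: Si²⁺ [Ne]3s², Al²⁺ [Ne]3s¹.
Approximate IE_3 values (kJ/mol): Si 3232, Al 2745, Be 14849.
Putting it together, IE_3: Al < Si < Be.

Al, Si, Be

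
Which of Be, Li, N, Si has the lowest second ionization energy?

Si

Consider each +1 ion: Be⁺ still has 1 valence electron; Li⁺ is the bare [He] core; N⁺ still has 4 valence electrons; Si⁺ still has 3 valence electrons.
Breaking into a closed-shell core is much more expensive than removing a leftover valence electron — Li has the largest IE_2 here.
Valence configurations: Be⁺ [He]2s¹, N⁺ [He]2s²2p², Si⁺ [Ne]3s²3p¹.
Approximate IE_2 values (kJ/mol): Be 1757, Li 7298, N 2856, Si 1577.
Putting it together, IE_2: Si < Be < N < Li.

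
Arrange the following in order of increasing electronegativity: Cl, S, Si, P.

Si < P < S < Cl

Si is in period 3, group 14; P is in period 3, group 15; S is in period 3, group 16; Cl is in period 3, group 17.
Electronegativity increases across a period and decreases down a group, tracking effective nuclear charge and atomic size.
All lie in period 3, so electronegativity increases left to right.
So from lowest to highest: Si < P < S < Cl.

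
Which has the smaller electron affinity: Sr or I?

Sr

Sr is in period 5, group 2; I is in period 5, group 17.
Electron affinity generally becomes more exothermic across a period toward the halogens and less exothermic down a group.
All lie in period 5, so electron affinity increases left to right.
So Sr has the smaller electron affinity (Sr < I).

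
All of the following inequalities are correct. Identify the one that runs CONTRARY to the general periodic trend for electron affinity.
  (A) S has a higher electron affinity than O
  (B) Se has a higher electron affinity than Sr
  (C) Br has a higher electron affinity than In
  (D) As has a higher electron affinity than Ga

(A)

The general trend: electron affinity increases across a period and decreases down a group.
(A) S (period 3, group 16) vs O (period 2, group 16): the stated order contradicts the simple trend.
(B) Se (period 4, group 16) vs Sr (period 5, group 2): the stated order agrees with the simple trend.
(C) Br (period 4, group 17) vs In (period 5, group 13): the stated order agrees with the simple trend.
(D) As (period 4, group 15) vs Ga (period 4, group 13): the stated order agrees with the simple trend.
The exception is (A): the compact 2p subshell of O repels the added electron more than S's larger 3p does.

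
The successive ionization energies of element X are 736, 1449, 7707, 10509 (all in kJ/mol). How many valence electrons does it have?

2

Look for the largest jump between consecutive ionization energies: IE3/IE2 ≈ 5.3, far larger than any earlier ratio.
That jump marks the point where a core electron is being removed. So the atom has 2 valence electrons.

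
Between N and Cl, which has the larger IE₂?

N

IE_2 is the cost of taking one more electron from the +1 cation: N⁺ still has 4 valence electrons; Cl⁺ still has 6 valence electrons.
All are still removing valence electrons, so compare the +1 ions as you would atoms: IE_2 generally rises across a period (higher Z_eff) and falls down a group (larger shell), subject to the usual subshell exceptions.
Valence configurations: N⁺ [He]2s²2p², Cl⁺ [Ne]3s²3p⁴.
The numbers (kJ/mol): N 2856, Cl 2298.
Hence IE_2: Cl < N.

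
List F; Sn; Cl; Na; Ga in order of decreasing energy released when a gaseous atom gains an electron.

Cl > F > Sn > Na > Ga

F is in period 2, group 17; Na is in period 3, group 1; Cl is in period 3, group 17; Ga is in period 4, group 13; Sn is in period 5, group 14.
Adding an electron releases more energy for atoms nearer the top right (short of the noble gases).
These span different periods and groups, so the two trends combine.
Na > Ga: period and group pull opposite ways; the down-group shift dominates (53 vs 29 kJ/mol).
Sn > Na: the two effects oppose for this pair; the across-period effect wins (107 vs 53 kJ/mol).
F > Sn: both effects reinforce here, so F is clearly the higher of the two.
Cl > F: this pair runs against the simple trend — see the exception note.
Note the exception: Cl has a higher electron affinity than F, contrary to the simple trend — F's small 2p subshell makes the incoming electron feel strong e⁻–e⁻ repulsion, so Cl actually releases more energy on gaining an electron.
For reference (kJ/mol): F 328, Na 53, Cl 349, Ga 29, Sn 107.
So from highest to lowest: Cl > F > Sn > Na > Ga.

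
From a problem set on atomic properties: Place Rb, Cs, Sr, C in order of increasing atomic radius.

C is in period 2, group 14; Rb is in period 5, group 1; Sr is in period 5, group 2; Cs is in period 6, group 1.
Across a period the added protons contract the valence shell; down a group each new principal shell makes the atom larger.
Here both period and group differ, so the two effects have to be weighed against each other.
Sr > C: both effects reinforce here, so Sr is clearly the larger of the two.
Rb > Sr: Rb lies to the left of Sr in period 5, so the across-period effect alone puts Rb larger.
Cs > Rb: they share group 1; the group trend gives Cs the larger value.
Approximate values (pm): C 75, Rb 210, Sr 185, Cs 232.
So from smallest to largest: C < Sr < Rb < Cs.

C, Sr, Rb, Cs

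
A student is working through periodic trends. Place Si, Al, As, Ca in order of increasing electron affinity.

Ca < Al < As < Si

Al is in period 3, group 13; Si is in period 3, group 14; Ca is in period 4, group 2; As is in period 4, group 15.
EA tends to increase across a period and decrease down a group, though the pattern is less regular than for IE or radius.
These span different periods and groups, so the two trends combine.
Al > Ca: relative to Ca, both the across-period and down-group shifts push Al's electron affinity up.
As > Al: the two effects oppose for this pair; the across-period effect wins (78 vs 42 kJ/mol).
Si > As: period and group pull opposite ways; the down-group shift dominates (134 vs 78 kJ/mol).
Tabulated electron affinity (kJ/mol): Al 42, Si 134, Ca 2, As 78.
So from lowest to highest: Ca < Al < As < Si.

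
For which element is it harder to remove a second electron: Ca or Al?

Al

Consider each +1 ion: Ca⁺ still has 1 valence electron; Al⁺ still has 2 valence electrons.
All are still removing valence electrons, so compare the +1 ions as you would atoms: IE_2 generally rises across a period (higher Z_eff) and falls down a group (larger shell), subject to the usual subshell exceptions.
Valence configurations: Ca⁺ [Ar]4s¹, Al⁺ [Ne]3s².
Approximate IE_2 values (kJ/mol): Ca 1145, Al 1817.
So the second ionization energies run Ca < Al.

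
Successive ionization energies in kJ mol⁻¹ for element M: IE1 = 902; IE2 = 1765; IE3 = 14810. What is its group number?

Look for the largest jump between consecutive ionization energies: IE3/IE2 ≈ 8.4, far larger than any earlier ratio.
That jump marks the point where a core electron is being removed. So the atom has 2 valence electrons.
A main-group element with 2 valence electrons is in group 2.

Group 2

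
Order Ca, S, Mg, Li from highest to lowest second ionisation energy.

Li > S > Mg > Ca

The second ionization energy removes an electron from the +1 ion. For each element: Ca⁺ still has 1 valence electron; S⁺ still has 5 valence electrons; Mg⁺ still has 1 valence electron; Li⁺ is the bare [He] core.
Pulling an electron out of a noble-gas core costs far more than removing a remaining valence electron, so Li sits at the high end of IE_2.
Valence configurations: Ca⁺ [Ar]4s¹, S⁺ [Ne]3s²3p³, Mg⁺ [Ne]3s¹.
Tabulated IE_2 (kJ/mol): Ca 1145, S 2252, Mg 1451, Li 7298.
Hence IE_2: Ca < Mg < S < Li.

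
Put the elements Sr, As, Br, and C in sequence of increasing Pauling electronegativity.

C is in period 2, group 14; As is in period 4, group 15; Br is in period 4, group 17; Sr is in period 5, group 2.
Atoms toward the upper right of the periodic table pull bonding electrons most strongly.
These span different periods and groups, so the two trends combine.
As > Sr: relative to Sr, both the across-period and down-group shifts push As's electronegativity up.
C > As: the two effects oppose for this pair; the down-group effect wins (2.55 vs 2.18).
Br > C: the two effects oppose for this pair; the across-period effect wins (2.96 vs 2.55).
Tabulated electronegativity (Pauling): C 2.55, As 2.18, Br 2.96, Sr 0.95.
So from lowest to highest: Sr < As < C < Br.

Sr < As < C < Br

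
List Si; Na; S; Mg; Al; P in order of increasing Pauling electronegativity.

Na < Mg < Al < Si < P < S

Electronegativity increases across a period and decreases down a group, tracking effective nuclear charge and atomic size.
All lie in period 3, so electronegativity increases left to right.
So from lowest to highest: Na < Mg < Al < Si < P < S.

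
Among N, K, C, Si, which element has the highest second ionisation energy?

Consider each +1 ion: N⁺ still has 4 valence electrons; K⁺ is the bare [Ar] core; C⁺ still has 3 valence electrons; Si⁺ still has 3 valence electrons.
Breaking into a closed-shell core is much more expensive than removing a leftover valence electron — K has the largest IE_2 here.
Valence configurations: N⁺ [He]2s²2p², C⁺ [He]2s²2p¹, Si⁺ [Ne]3s²3p¹.
Tabulated IE_2 (kJ/mol): N 2856, K 3052, C 2353, Si 1577.
Overall IE_2 order: Si < C < N < K.

K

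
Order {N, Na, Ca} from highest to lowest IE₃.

Na > Ca > N

IE_3 is the cost of taking one more electron from the +2 cation: N²⁺ still has 3 valence electrons; Na²⁺ is already 1 electron into the core; Ca²⁺ is the bare [Ar] core.
Pulling an electron out of a noble-gas core costs far more than removing a remaining valence electron, so Ca and Na sit at the high end of IE_3.
The numbers (kJ/mol): N 4578, Na 6910, Ca 4912.
Hence IE_3: N < Ca < Na.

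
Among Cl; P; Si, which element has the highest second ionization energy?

IE_2 is the cost of taking one more electron from the +1 cation: Cl⁺ still has 6 valence electrons; P⁺ still has 4 valence electrons; Si⁺ still has 3 valence electrons.
All are still removing valence electrons, so compare the +1 ions as you would atoms: IE_2 generally rises across a period (higher Z_eff) and falls down a group (larger shell), subject to the usual subshell exceptions.
Valence configurations: Cl⁺ [Ne]3s²3p⁴, P⁺ [Ne]3s²3p², Si⁺ [Ne]3s²3p¹.
Approximate IE_2 values (kJ/mol): Cl 2298, P 1907, Si 1577.
Overall IE_2 order: Si < P < Cl.

Cl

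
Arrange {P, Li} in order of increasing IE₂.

P < Li

After 1 electron has been removed, what remains? P⁺ still has 4 valence electrons; Li⁺ is the bare [He] core.
Pulling an electron out of a noble-gas core costs far more than removing a remaining valence electron, so Li sits at the high end of IE_2.
The numbers (kJ/mol): P 1907, Li 7298.
So the second ionization energies run P < Li.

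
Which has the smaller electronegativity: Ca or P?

Ca

P is in period 3, group 15; Ca is in period 4, group 2.
Atoms toward the upper right of the periodic table pull bonding electrons most strongly.
These span different periods and groups, so the two trends combine.
P > Ca: relative to Ca, both the across-period and down-group shifts push P's electronegativity up.
Tabulated electronegativity (Pauling): P 2.19, Ca 1.00.
So Ca has the smaller electronegativity (Ca < P).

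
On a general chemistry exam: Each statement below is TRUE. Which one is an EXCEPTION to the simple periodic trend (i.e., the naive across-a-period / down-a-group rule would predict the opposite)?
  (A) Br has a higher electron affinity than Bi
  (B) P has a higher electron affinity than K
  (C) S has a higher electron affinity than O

The general trend: electron affinity increases across a period and decreases down a group.
(A) Br (period 4, group 17) vs Bi (period 6, group 15): the stated order agrees with the simple trend.
(B) P (period 3, group 15) vs K (period 4, group 1): the stated order agrees with the simple trend.
(C) S (period 3, group 16) vs O (period 2, group 16): the stated order contradicts the simple trend.
The exception is (C): the compact 2p subshell of O repels the added electron more than S's larger 3p does.

(C)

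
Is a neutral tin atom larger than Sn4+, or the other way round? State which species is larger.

Forming Sn4+ removes 4 electrons from Sn. Fewer electrons for the same nuclear charge means less shielding and a higher Z_eff on the remaining electrons.
A cation is smaller than its parent atom: Sn4+ < Sn.

Sn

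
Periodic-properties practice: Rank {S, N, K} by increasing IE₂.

The second ionization energy removes an electron from the +1 ion. For each element: S⁺ still has 5 valence electrons; N⁺ still has 4 valence electrons; K⁺ is the bare [Ar] core.
Core electrons are held far more tightly than valence electrons, so K tops the IE_2 order.
Valence configurations: S⁺ [Ne]3s²3p³, N⁺ [He]2s²2p².
Approximate IE_2 values (kJ/mol): S 2252, N 2856, K 3052.
Hence IE_2: S < N < K.

S, N, K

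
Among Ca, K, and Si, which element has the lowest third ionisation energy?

Si

After 2 electrons have been removed, what remains? Ca²⁺ is the bare [Ar] core; K²⁺ is already 1 electron into the core; Si²⁺ still has 2 valence electrons.
Breaking into a closed-shell core is much more expensive than removing a leftover valence electron — K and Ca have the largest IE_3 here.
The numbers (kJ/mol): Ca 4912, K 4420, Si 3232.
Overall IE_3 order: Si < K < Ca.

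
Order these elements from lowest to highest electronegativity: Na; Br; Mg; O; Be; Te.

Na < Mg < Be < Te < Br < O

Atoms toward the upper right of the periodic table pull bonding electrons most strongly.
Neither a single period nor a single group — weigh both effects.
Mg > Na: both are in period 3; the period trend gives Mg the larger value.
Be > Mg: they share group 2; the group trend gives Be the larger value.
Te > Be: the two effects oppose for this pair; the across-period effect wins (2.10 vs 1.57).
Br > Te: both effects reinforce here, so Br is clearly the higher of the two.
O > Br: the two effects oppose for this pair; the down-group effect wins (3.44 vs 2.96).
Tabulated electronegativity (Pauling): Be 1.57, O 3.44, Na 0.93, Mg 1.31, Br 2.96, Te 2.10.
So from lowest to highest: Na < Mg < Be < Te < Br < O.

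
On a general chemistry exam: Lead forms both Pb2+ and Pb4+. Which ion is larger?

Pb2+

Both ions have Z = 82 protons, but Pb4+ has lost more electrons, so its remaining electrons feel a larger effective nuclear charge per electron and are pulled in more tightly.
Higher positive charge → smaller ion, so Pb2+ > Pb4+.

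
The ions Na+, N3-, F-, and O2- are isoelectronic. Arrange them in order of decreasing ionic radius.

N3- > O2- > F- > Na+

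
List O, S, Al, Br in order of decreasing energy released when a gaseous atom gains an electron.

Br > S > O > Al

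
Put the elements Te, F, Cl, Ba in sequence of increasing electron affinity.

Ba < Te < F < Cl

EA tends to increase across a period and decrease down a group, though the pattern is less regular than for IE or radius.
Neither a single period nor a single group — weigh both effects.
Te > Ba: relative to Ba, both the across-period and down-group shifts push Te's electron affinity up.
F > Te: both effects reinforce here, so F is clearly the higher of the two.
Cl > F: this pair runs against the simple trend — see the exception note.
Note the exception: Cl has a higher electron affinity than F, contrary to the simple trend — F's small 2p subshell makes the incoming electron feel strong e⁻–e⁻ repulsion, so Cl actually releases more energy on gaining an electron.
Approximate values (kJ/mol): F 328, Cl 349, Te 190, Ba 14.
So from lowest to highest: Ba < Te < F < Cl.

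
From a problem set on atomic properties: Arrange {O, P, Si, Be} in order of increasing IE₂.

Si < Be < P < O

Consider each +1 ion: O⁺ still has 5 valence electrons; P⁺ still has 4 valence electrons; Si⁺ still has 3 valence electrons; Be⁺ still has 1 valence electron.
All are still removing valence electrons, so compare the +1 ions as you would atoms: IE_2 generally rises across a period (higher Z_eff) and falls down a group (larger shell), subject to the usual subshell exceptions.
Valence configurations: O⁺ [He]2s²2p³, P⁺ [Ne]3s²3p², Si⁺ [Ne]3s²3p¹, Be⁺ [He]2s¹.
Approximate IE_2 values (kJ/mol): O 3388, P 1907, Si 1577, Be 1757.
Putting it together, IE_2: Si < Be < P < O.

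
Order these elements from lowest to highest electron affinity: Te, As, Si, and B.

B < As < Si < Te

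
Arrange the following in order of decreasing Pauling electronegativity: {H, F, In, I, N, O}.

F > O > N > I > H > In

H is in period 1, group 1; N is in period 2, group 15; O is in period 2, group 16; F is in period 2, group 17; In is in period 5, group 13; I is in period 5, group 17.
EN rises left→right (higher Z_eff, smaller atoms) and falls top→bottom (larger, more shielded atoms).
Here both period and group differ, so the two effects have to be weighed against each other.
H > In: the two effects oppose for this pair; the down-group effect wins (2.20 vs 1.78).
I > H: period and group pull opposite ways; the across-period shift dominates (2.66 vs 2.20).
N > I: the two effects oppose for this pair; the down-group effect wins (3.04 vs 2.66).
O > N: both are in period 2; the period trend gives O the larger value.
F > O: both are in period 2; the period trend gives F the larger value.
For reference (Pauling): H 2.20, N 3.04, O 3.44, F 3.98, In 1.78, I 2.66.
So from highest to lowest: F > O > N > I > H > In.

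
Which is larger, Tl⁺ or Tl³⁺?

Both ions have Z = 81 protons, but Tl³⁺ has lost more electrons, so its remaining electrons feel a larger effective nuclear charge per electron and are pulled in more tightly.
Higher positive charge → smaller ion, so Tl⁺ > Tl³⁺.

Tl⁺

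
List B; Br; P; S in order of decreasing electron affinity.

Electron affinity generally becomes more exothermic across a period toward the halogens and less exothermic down a group.
Neither a single period nor a single group — weigh both effects.
P > B: the two effects oppose for this pair; the across-period effect wins (72 vs 27 kJ/mol).
S > P: S lies to the right of P in period 3, so the across-period effect alone puts S higher.
Br > S: the two effects oppose for this pair; the across-period effect wins (325 vs 200 kJ/mol).
For reference (kJ/mol): B 27, P 72, S 200, Br 325.
So from highest to lowest: Br > S > P > B.

Br, S, P, B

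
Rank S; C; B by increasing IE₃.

The third ionization energy removes an electron from the +2 ion. For each element: S²⁺ still has 4 valence electrons; C²⁺ still has 2 valence electrons; B²⁺ still has 1 valence electron.
All are still removing valence electrons, so compare the +2 ions as you would atoms: IE_3 generally rises across a period (higher Z_eff) and falls down a group (larger shell), subject to the usual subshell exceptions.
Valence configurations: S²⁺ [Ne]3s²3p², C²⁺ [He]2s², B²⁺ [He]2s¹.
The numbers (kJ/mol): S 3357, C 4620, B 3660.
Putting it together, IE_3: S < B < C.

S < B < C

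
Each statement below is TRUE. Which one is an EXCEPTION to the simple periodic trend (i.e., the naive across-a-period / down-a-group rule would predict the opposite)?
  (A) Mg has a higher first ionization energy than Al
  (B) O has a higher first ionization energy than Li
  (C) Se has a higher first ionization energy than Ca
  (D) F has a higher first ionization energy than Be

The general trend: first ionization energy increases across a period and decreases down a group.
(A) Mg (period 3, group 2) vs Al (period 3, group 13): the stated order contradicts the simple trend.
(B) O (period 2, group 16) vs Li (period 2, group 1): the stated order agrees with the simple trend.
(C) Se (period 4, group 16) vs Ca (period 4, group 2): the stated order agrees with the simple trend.
(D) F (period 2, group 17) vs Be (period 2, group 2): the stated order agrees with the simple trend.
The exception is (A): Al's single 3p electron is easier to remove than one from Mg's filled 3s².

(A)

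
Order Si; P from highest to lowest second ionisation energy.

The second ionization energy removes an electron from the +1 ion. For each element: Si⁺ still has 3 valence electrons; P⁺ still has 4 valence electrons.
All are still removing valence electrons, so compare the +1 ions as you would atoms: IE_2 generally rises across a period (higher Z_eff) and falls down a group (larger shell), subject to the usual subshell exceptions.
Valence configurations: Si⁺ [Ne]3s²3p¹, P⁺ [Ne]3s²3p².
Approximate IE_2 values (kJ/mol): Si 1577, P 1907.
Putting it together, IE_2: Si < P.

P, Si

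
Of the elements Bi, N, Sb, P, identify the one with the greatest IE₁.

N is in period 2, group 15; P is in period 3, group 15; Sb is in period 5, group 15; Bi is in period 6, group 15.
IE₁ increases left→right with effective nuclear charge and decreases top→bottom as the valence shell moves farther out.
All are in group 15, so first ionization energy increases up the group.
The greatest IE₁ among these belongs to N.

N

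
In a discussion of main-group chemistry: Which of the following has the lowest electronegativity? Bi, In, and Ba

Electronegativity increases across a period and decreases down a group, tracking effective nuclear charge and atomic size.
Here both period and group differ, so the two effects have to be weighed against each other.
In > Ba: both effects reinforce here, so In is clearly the higher of the two.
Bi > In: the two effects oppose for this pair; the across-period effect wins (2.02 vs 1.78).
Approximate values (Pauling): In 1.78, Ba 0.89, Bi 2.02.
The lowest electronegativity among these belongs to Ba.

Ba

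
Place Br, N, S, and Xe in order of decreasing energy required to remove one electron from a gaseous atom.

N is in period 2, group 15; S is in period 3, group 16; Br is in period 4, group 17; Xe is in period 5, group 18.
First ionization energy rises across a period (greater Z_eff holds electrons more tightly) and falls down a group (valence electrons are farther from the nucleus).
These sit on a diagonal, where the across-period and down-group effects partly cancel.
Br > S: the two effects oppose for this pair; the across-period effect wins (1140 vs 1000 kJ/mol).
Xe > Br: period and group pull opposite ways; the across-period shift dominates (1170 vs 1140 kJ/mol).
N > Xe: the two effects oppose for this pair; the down-group effect wins (1402 vs 1170 kJ/mol).
Tabulated first ionization energy (kJ/mol): N 1402, S 1000, Br 1140, Xe 1170.
So from highest to lowest: N > Xe > Br > S.

N > Xe > Br > S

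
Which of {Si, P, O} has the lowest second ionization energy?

Si

The second ionization energy removes an electron from the +1 ion. For each element: Si⁺ still has 3 valence electrons; P⁺ still has 4 valence electrons; O⁺ still has 5 valence electrons.
All are still removing valence electrons, so compare the +1 ions as you would atoms: IE_2 generally rises across a period (higher Z_eff) and falls down a group (larger shell), subject to the usual subshell exceptions.
Valence configurations: Si⁺ [Ne]3s²3p¹, P⁺ [Ne]3s²3p², O⁺ [He]2s²2p³.
Tabulated IE_2 (kJ/mol): Si 1577, P 1907, O 3388.
Overall IE_2 order: Si < P < O.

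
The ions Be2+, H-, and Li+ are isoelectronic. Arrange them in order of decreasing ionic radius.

All of these have 2 electrons, so size is governed by nuclear charge alone: the more protons, the stronger the pull on the same electron cloud, and the smaller the ion.
Nuclear charges: Be2+ (Z=4), Li+ (Z=3), H- (Z=1).
Largest to smallest: H- > Li+ > Be2+.

H- > Li+ > Be2+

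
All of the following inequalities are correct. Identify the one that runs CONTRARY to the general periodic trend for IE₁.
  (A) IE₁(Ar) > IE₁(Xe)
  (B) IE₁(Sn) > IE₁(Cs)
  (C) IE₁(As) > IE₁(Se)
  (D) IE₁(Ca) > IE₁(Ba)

The general trend: IE₁ increases across a period and decreases down a group.
(A) Ar (period 3, group 18) vs Xe (period 5, group 18): the stated order agrees with the simple trend.
(B) Sn (period 5, group 14) vs Cs (period 6, group 1): the stated order agrees with the simple trend.
(C) As (period 4, group 15) vs Se (period 4, group 16): the stated order contradicts the simple trend.
(D) Ca (period 4, group 2) vs Ba (period 6, group 2): the stated order agrees with the simple trend.
The exception is (C): Se (4p⁴) ionizes more easily than half-filled As (4p³).

(C)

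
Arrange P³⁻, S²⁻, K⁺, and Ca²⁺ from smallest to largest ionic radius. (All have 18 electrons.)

All of these have 18 electrons, so size is governed by nuclear charge alone: the more protons, the stronger the pull on the same electron cloud, and the smaller the ion.
Nuclear charges: Ca²⁺ (Z=20), K⁺ (Z=19), S²⁻ (Z=16), P³⁻ (Z=15).
Smallest to largest: Ca²⁺ < K⁺ < S²⁻ < P³⁻.

Ca²⁺ < K⁺ < S²⁻ < P³⁻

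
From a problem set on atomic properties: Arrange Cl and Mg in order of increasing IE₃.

Cl, Mg

After 2 electrons have been removed, what remains? Cl²⁺ still has 5 valence electrons; Mg²⁺ is the bare [Ne] core.
Core electrons are held far more tightly than valence electrons, so Mg tops the IE_3 order.
The numbers (kJ/mol): Cl 3822, Mg 7733.
Overall IE_3 order: Cl < Mg.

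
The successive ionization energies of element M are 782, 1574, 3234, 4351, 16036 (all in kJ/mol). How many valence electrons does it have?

4

Look for the largest jump between consecutive ionization energies: IE5/IE4 ≈ 3.7, far larger than any earlier ratio.
That jump marks the point where a core electron is being removed. So the atom has 4 valence electrons.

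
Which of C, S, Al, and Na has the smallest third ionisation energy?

Al

After 2 electrons have been removed, what remains? C²⁺ still has 2 valence electrons; S²⁺ still has 4 valence electrons; Al²⁺ still has 1 valence electron; Na²⁺ is already 1 electron into the core.
Pulling an electron out of a noble-gas core costs far more than removing a remaining valence electron, so Na sits at the high end of IE_3.
Valence configurations: C²⁺ [He]2s², S²⁺ [Ne]3s²3p², Al²⁺ [Ne]3s¹.
Tabulated IE_3 (kJ/mol): C 4620, S 3357, Al 2745, Na 6910.
Overall IE_3 order: Al < S < C < Na.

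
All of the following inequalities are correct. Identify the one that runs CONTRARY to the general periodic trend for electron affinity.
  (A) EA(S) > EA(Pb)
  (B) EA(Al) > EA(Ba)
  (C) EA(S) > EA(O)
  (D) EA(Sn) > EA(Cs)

(C)

The general trend: electron affinity increases across a period and decreases down a group.
(A) S (period 3, group 16) vs Pb (period 6, group 14): the stated order agrees with the simple trend.
(B) Al (period 3, group 13) vs Ba (period 6, group 2): the stated order agrees with the simple trend.
(C) S (period 3, group 16) vs O (period 2, group 16): the stated order contradicts the simple trend.
(D) Sn (period 5, group 14) vs Cs (period 6, group 1): the stated order agrees with the simple trend.
The exception is (C): the compact 2p subshell of O repels the added electron more than S's larger 3p does.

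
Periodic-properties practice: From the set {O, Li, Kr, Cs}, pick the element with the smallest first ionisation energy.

Cs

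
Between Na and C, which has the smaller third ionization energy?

After 2 electrons have been removed, what remains? Na²⁺ is already 1 electron into the core; C²⁺ still has 2 valence electrons.
Breaking into a closed-shell core is much more expensive than removing a leftover valence electron — Na has the largest IE_3 here.
Tabulated IE_3 (kJ/mol): Na 6910, C 4620.
Putting it together, IE_3: C < Na.

C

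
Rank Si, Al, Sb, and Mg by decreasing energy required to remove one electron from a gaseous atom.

Sb > Si > Mg > Al

Mg is in period 3, group 2; Al is in period 3, group 13; Si is in period 3, group 14; Sb is in period 5, group 15.
Across a period the outer electron is held more tightly (higher IE₁); down a group it sits in a higher shell, more shielded, and comes off more easily.
Here both period and group differ, so the two effects have to be weighed against each other.
Mg > Al: this pair runs against the simple trend — see the exception note.
Si > Mg: both are in period 3; the period trend gives Si the larger value.
Sb > Si: period and group pull opposite ways; the across-period shift dominates (831 vs 786 kJ/mol).
Note the exception: Mg has a higher first ionization energy than Al, contrary to the simple trend — Al's single 3p electron is easier to remove than one from Mg's filled 3s².
Tabulated first ionization energy (kJ/mol): Mg 738, Al 578, Si 786, Sb 831.
So from highest to lowest: Sb > Si > Mg > Al.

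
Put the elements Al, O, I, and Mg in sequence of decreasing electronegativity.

O > I > Al > Mg

O is in period 2, group 16; Mg is in period 3, group 2; Al is in period 3, group 13; I is in period 5, group 17.
Atoms toward the upper right of the periodic table pull bonding electrons most strongly.
These span different periods and groups, so the two trends combine.
Al > Mg: Al lies to the right of Mg in period 3, so the across-period effect alone puts Al higher.
I > Al: the two effects oppose for this pair; the across-period effect wins (2.66 vs 1.61).
O > I: the two effects oppose for this pair; the down-group effect wins (3.44 vs 2.66).
Tabulated electronegativity (Pauling): O 3.44, Mg 1.31, Al 1.61, I 2.66.
So from highest to lowest: O > I > Al > Mg.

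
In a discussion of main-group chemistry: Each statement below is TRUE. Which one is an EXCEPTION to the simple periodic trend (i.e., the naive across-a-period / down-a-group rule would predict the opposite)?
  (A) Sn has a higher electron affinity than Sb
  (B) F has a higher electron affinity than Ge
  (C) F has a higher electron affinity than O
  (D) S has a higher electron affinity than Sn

(A)

The general trend: electron affinity increases across a period and decreases down a group.
(A) Sn (period 5, group 14) vs Sb (period 5, group 15): the stated order contradicts the simple trend.
(B) F (period 2, group 17) vs Ge (period 4, group 14): the stated order agrees with the simple trend.
(C) F (period 2, group 17) vs O (period 2, group 16): the stated order agrees with the simple trend.
(D) S (period 3, group 16) vs Sn (period 5, group 14): the stated order agrees with the simple trend.
The exception is (A): adding an electron to Sb's half-filled 5p³ is unfavourable, so Sn has the more exothermic EA.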